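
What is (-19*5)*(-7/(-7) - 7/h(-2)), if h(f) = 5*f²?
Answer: -247/4 ≈ -61.750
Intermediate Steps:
(-19*5)*(-7/(-7) - 7/h(-2)) = (-19*5)*(-7/(-7) - 7/(5*(-2)²)) = -95*(-7*(-⅐) - 7/(5*4)) = -95*(1 - 7/20) = -95*13/20 = -247/4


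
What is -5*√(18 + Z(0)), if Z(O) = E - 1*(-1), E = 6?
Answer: -25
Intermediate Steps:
Z(O) = 7 (Z(O) = 6 - 1*(-1) = 6 + 1 = 7)
-5*√(18 + Z(0)) = -5*√(18 + 7) = -5*√25 = -5*5 = -25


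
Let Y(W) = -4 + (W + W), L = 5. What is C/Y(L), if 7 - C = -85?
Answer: 46/3 ≈ 15.333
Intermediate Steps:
Y(W) = -4 + 2*W
C = 92 (C = 7 - 1*(-85) = 7 + 85 = 92)
C/Y(L) = 92/(-4 + 2*5) = 92/(-4 + 10) = 92/6 = 92*(1/6) = 46/3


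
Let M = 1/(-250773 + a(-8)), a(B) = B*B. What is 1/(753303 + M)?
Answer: 250709/188859841826 ≈ 1.3275e-6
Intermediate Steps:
a(B) = B²
M = -1/250709 (M = 1/(-250773 + (-8)²) = 1/(-250773 + 64) = 1/(-250709) = -1/250709 ≈ -3.9887e-6)
1/(753303 + M) = 1/(753303 - 1/250709) = 1/(188859841826/250709) = 250709/188859841826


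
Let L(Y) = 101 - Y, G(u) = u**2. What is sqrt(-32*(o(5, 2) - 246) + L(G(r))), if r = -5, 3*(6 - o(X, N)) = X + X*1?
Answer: 2*sqrt(17691)/3 ≈ 88.672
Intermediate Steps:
o(X, N) = 6 - 2*X/3 (o(X, N) = 6 - (X + X*1)/3 = 6 - (X + X)/3 = 6 - 2*X/3)
sqrt(-32*(o(5, 2) - 246) + L(G(r))) = sqrt(-32*((6 - 2/3*5) - 246) + (101 - 1*(-5)**2)) = sqrt(-32*((6 - 10/3) - 246) + (101 - 1*25)) = sqrt(-32*(8/3 - 246) + (101 - 25)) = sqrt(-32*(-730/3) + 76) = sqrt(23360/3 + 76) = sqrt(23588/3) = 2*sqrt(17691)/3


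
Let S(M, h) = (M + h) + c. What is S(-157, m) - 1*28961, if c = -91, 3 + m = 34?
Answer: -29178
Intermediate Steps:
m = 31 (m = -3 + 34 = 31)
S(M, h) = -91 + M + h (S(M, h) = (M + h) - 91 = -91 + M + h)
S(-157, m) - 1*28961 = (-91 - 157 + 31) - 1*28961 = -217 - 28961 = -29178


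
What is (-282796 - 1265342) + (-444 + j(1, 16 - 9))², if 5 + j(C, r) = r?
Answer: -1352774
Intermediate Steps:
j(C, r) = -5 + r
(-282796 - 1265342) + (-444 + j(1, 16 - 9))² = (-282796 - 1265342) + (-444 + (-5 + (16 - 9)))² = -1548138 + (-444 + (-5 + 7))² = -1548138 + (-444 + 2)² = -1548138 + (-442)² = -1548138 + 195364 = -1352774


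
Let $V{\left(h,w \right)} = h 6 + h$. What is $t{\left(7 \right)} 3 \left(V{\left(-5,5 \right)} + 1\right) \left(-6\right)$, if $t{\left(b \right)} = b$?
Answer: $4284$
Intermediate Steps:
$V{\left(h,w \right)} = 7 h$ ($V{\left(h,w \right)} = 6 h + h = 7 h$)
$t{\left(7 \right)} 3 \left(V{\left(-5,5 \right)} + 1\right) \left(-6\right) = 7 \cdot 3 \left(7 \left(-5\right) + 1\right) \left(-6\right) = 7 \cdot 3 \left(-35 + 1\right) \left(-6\right) = 7 \cdot 3 \left(-34\right) \left(-6\right) = 7 \left(-102\right) \left(-6\right) = \left(-714\right) \left(-6\right) = 4284$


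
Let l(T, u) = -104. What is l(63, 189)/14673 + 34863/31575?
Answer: 169420333/154433325 ≈ 1.0970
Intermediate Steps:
l(63, 189)/14673 + 34863/31575 = -104/14673 + 34863/31575 = -104*1/14673 + 34863*(1/31575) = -104/14673 + 11621/10525 = 169420333/154433325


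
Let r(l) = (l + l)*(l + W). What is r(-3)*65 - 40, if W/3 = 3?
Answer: -2380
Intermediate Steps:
W = 9 (W = 3*3 = 9)
r(l) = 2*l*(9 + l) (r(l) = (l + l)*(l + 9) = (2*l)*(9 + l) = 2*l*(9 + l))
r(-3)*65 - 40 = (2*(-3)*(9 - 3))*65 - 40 = (2*(-3)*6)*65 - 40 = -36*65 - 40 = -2340 - 40 = -2380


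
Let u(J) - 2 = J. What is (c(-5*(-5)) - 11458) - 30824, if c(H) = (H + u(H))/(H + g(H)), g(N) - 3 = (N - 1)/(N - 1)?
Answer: -1226126/29 ≈ -42280.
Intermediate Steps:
u(J) = 2 + J
g(N) = 4 (g(N) = 3 + (N - 1)/(N - 1) = 3 + (-1 + N)/(-1 + N) = 3 + 1 = 4)
c(H) = (2 + 2*H)/(4 + H) (c(H) = (H + (2 + H))/(H + 4) = (2 + 2*H)/(4 + H))
(c(-5*(-5)) - 11458) - 30824 = (2*(1 - 5*(-5))/(4 - 5*(-5)) - 11458) - 30824 = (2*(1 + 25)/(4 + 25) - 11458) - 30824 = (2*26/29 - 11458) - 30824 = (2*(1/29)*26 - 11458) - 30824 = (52/29 - 11458) - 30824 = -332230/29 - 30824 = -1226126/29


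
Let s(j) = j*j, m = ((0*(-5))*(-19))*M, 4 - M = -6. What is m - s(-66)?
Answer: -4356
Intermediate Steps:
M = 10 (M = 4 - 1*(-6) = 4 + 6 = 10)
m = 0 (m = ((0*(-5))*(-19))*10 = (0*(-19))*10 = 0*10 = 0)
s(j) = j²
m - s(-66) = 0 - 1*(-66)² = 0 - 1*4356 = 0 - 4356 = -4356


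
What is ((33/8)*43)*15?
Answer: 21285/8 ≈ 2660.6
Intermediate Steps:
((33/8)*43)*15 = (1419/8)*15 = 21285/8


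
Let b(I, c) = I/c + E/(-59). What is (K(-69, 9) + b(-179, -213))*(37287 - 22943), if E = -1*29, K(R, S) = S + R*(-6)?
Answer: 76490513176/12567 ≈ 6.0866e+6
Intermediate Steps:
K(R, S) = S - 6*R
E = -29
b(I, c) = 29/59 + I/c (b(I, c) = I/c - 29/(-59) = I/c - 29*(-1/59) = I/c + 29/59 = 29/59 + I/c)
(K(-69, 9) + b(-179, -213))*(37287 - 22943) = ((9 - 6*(-69)) + (29/59 - 179/(-213)))*(37287 - 22943) = ((9 + 414) + (29/59 - 179*(-1/213)))*14344 = (423 + (29/59 + 179/213))*14344 = (423 + 16738/12567)*14344 = (5332579/12567)*14344 = 76490513176/12567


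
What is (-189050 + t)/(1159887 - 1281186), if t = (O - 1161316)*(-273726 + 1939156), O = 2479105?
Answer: -2194685145220/121299 ≈ -1.8093e+7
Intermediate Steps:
t = 2194685334270 (t = (2479105 - 1161316)*(-273726 + 1939156) = 1317789*1665430 = 2194685334270)
(-189050 + t)/(1159887 - 1281186) = (-189050 + 2194685334270)/(1159887 - 1281186) = 2194685145220/(-121299) = 2194685145220*(-1/121299) = -2194685145220/121299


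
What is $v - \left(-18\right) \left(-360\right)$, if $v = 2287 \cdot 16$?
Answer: $30112$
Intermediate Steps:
$v = 36592$
$v - \left(-18\right) \left(-360\right) = 36592 - \left(-18\right) \left(-360\right) = 36592 - 6480 = 30112$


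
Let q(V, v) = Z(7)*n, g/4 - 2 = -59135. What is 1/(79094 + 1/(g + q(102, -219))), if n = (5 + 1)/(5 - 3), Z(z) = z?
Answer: 236511/18706601033 ≈ 1.2643e-5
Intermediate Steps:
g = -236532 (g = 8 + 4*(-59135) = 8 - 236540 = -236532)
n = 3 (n = 6/2 = 6*(½) = 3)
q(V, v) = 21 (q(V, v) = 7*3 = 21)
1/(79094 + 1/(g + q(102, -219))) = 1/(79094 + 1/(-236532 + 21)) = 1/(79094 + 1/(-236511)) = 1/(79094 - 1/236511) = 1/(18706601033/236511) = 236511/18706601033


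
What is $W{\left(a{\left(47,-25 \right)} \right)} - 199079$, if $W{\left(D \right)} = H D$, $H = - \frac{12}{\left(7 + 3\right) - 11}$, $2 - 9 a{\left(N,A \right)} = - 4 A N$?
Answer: $-205343$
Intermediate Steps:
$a{\left(N,A \right)} = \frac{2}{9} + \frac{4 A N}{9}$ ($a{\left(N,A \right)} = \frac{2}{9} - \frac{- 4 A N}{9} = \frac{2}{9} - \frac{\left(-4\right) A N}{9} = \frac{2}{9} + \frac{4 A N}{9}$)
$H = 12$ ($H = - \frac{12}{10 - 11} = - \frac{12}{-1} = \left(-12\right) \left(-1\right) = 12$)
$W{\left(D \right)} = 12 D$
$W{\left(a{\left(47,-25 \right)} \right)} - 199079 = 12 \left(\frac{2}{9} + \frac{4}{9} \left(-25\right) 47\right) - 199079 = 12 \left(\frac{2}{9} - \frac{4700}{9}\right) - 199079 = 12 \left(-522\right) - 199079 = -6264 - 199079 = -205343$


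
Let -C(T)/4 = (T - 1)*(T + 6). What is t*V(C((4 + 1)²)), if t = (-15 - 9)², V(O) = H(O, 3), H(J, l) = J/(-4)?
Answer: 428544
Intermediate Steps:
H(J, l) = -J/4 (H(J, l) = J*(-¼) = -J/4)
C(T) = -4*(-1 + T)*(6 + T) (C(T) = -4*(T - 1)*(T + 6) = -4*(-1 + T)*(6 + T))
V(O) = -O/4
t = 576 (t = (-24)² = 576)
t*V(C((4 + 1)²)) = 576*(-(24 - 20*(4 + 1)² - 4*(4 + 1)⁴)/4) = 576*(-(24 - 20*5² - 4*(5²)²)/4) = 576*(-(24 - 20*25 - 4*25²)/4) = 576*(-(24 - 500 - 4*625)/4) = 576*(-(24 - 500 - 2500)/4) = 576*(-¼*(-2976)) = 576*744 = 428544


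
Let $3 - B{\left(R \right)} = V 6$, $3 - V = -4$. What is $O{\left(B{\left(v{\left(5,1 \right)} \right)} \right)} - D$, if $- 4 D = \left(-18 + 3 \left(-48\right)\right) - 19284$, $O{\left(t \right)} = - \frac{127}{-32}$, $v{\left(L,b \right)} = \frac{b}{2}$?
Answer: $- \frac{155441}{32} \approx -4857.5$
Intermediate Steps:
$v{\left(L,b \right)} = \frac{b}{2}$ ($v{\left(L,b \right)} = b \frac{1}{2} = \frac{b}{2}$)
$V = 7$ ($V = 3 - -4 = 3 + 4 = 7$)
$B{\left(R \right)} = -39$ ($B{\left(R \right)} = 3 - 7 \cdot 6 = 3 - 42 = -39$)
$O{\left(t \right)} = \frac{127}{32}$ ($O{\left(t \right)} = \left(-127\right) \left(- \frac{1}{32}\right) = \frac{127}{32}$)
$D = \frac{9723}{2}$ ($D = - \frac{\left(-18 + 3 \left(-48\right)\right) - 19284}{4} = - \frac{\left(-18 - 144\right) - 19284}{4} = - \frac{-162 - 19284}{4} = \left(- \frac{1}{4}\right) \left(-19446\right) = \frac{9723}{2} \approx 4861.5$)
$O{\left(B{\left(v{\left(5,1 \right)} \right)} \right)} - D = \frac{127}{32} - \frac{9723}{2} = - \frac{155441}{32}$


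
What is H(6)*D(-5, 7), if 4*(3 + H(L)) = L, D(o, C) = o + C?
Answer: -3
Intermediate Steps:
D(o, C) = C + o
H(L) = -3 + L/4
H(6)*D(-5, 7) = (-3 + (¼)*6)*(7 - 5) = (-3 + 3/2)*2 = -3/2*2 = -3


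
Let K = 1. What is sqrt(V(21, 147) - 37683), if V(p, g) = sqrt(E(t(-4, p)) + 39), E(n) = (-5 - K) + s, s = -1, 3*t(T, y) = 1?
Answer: sqrt(-37683 + 4*sqrt(2)) ≈ 194.11*I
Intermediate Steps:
t(T, y) = 1/3 (t(T, y) = (1/3)*1 = 1/3)
E(n) = -7 (E(n) = (-5 - 1*1) - 1 = (-5 - 1) - 1 = -6 - 1 = -7)
V(p, g) = 4*sqrt(2) (V(p, g) = sqrt(-7 + 39) = sqrt(32) = 4*sqrt(2))
sqrt(V(21, 147) - 37683) = sqrt(4*sqrt(2) - 37683) = sqrt(-37683 + 4*sqrt(2))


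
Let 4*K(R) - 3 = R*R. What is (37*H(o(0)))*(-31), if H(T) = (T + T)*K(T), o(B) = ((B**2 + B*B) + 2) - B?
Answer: -8029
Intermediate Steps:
K(R) = 3/4 + R**2/4 (K(R) = 3/4 + (R*R)/4 = 3/4 + R**2/4)
o(B) = 2 - B + 2*B**2 (o(B) = ((B**2 + B**2) + 2) - B = (2*B**2 + 2) - B = (2 + 2*B**2) - B = 2 - B + 2*B**2)
H(T) = 2*T*(3/4 + T**2/4) (H(T) = (T + T)*(3/4 + T**2/4) = (2*T)*(3/4 + T**2/4) = 2*T*(3/4 + T**2/4))
(37*H(o(0)))*(-31) = (37*((2 - 1*0 + 2*0**2)*(3 + (2 - 1*0 + 2*0**2)**2)/2))*(-31) = (37*((2 + 0 + 2*0)*(3 + (2 + 0 + 2*0)**2)/2))*(-31) = (37*((2 + 0 + 0)*(3 + (2 + 0 + 0)**2)/2))*(-31) = (37*((1/2)*2*(3 + 2**2)))*(-31) = (37*((1/2)*2*(3 + 4)))*(-31) = (37*((1/2)*2*7))*(-31) = (37*7)*(-31) = 259*(-31) = -8029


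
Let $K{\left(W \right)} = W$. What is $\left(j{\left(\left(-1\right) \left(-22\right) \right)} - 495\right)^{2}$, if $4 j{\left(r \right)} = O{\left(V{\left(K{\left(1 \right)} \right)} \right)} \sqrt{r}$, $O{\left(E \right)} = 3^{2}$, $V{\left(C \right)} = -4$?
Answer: $\frac{1961091}{8} - \frac{4455 \sqrt{22}}{2} \approx 2.3469 \cdot 10^{5}$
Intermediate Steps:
$O{\left(E \right)} = 9$
$j{\left(r \right)} = \frac{9 \sqrt{r}}{4}$
$\left(j{\left(\left(-1\right) \left(-22\right) \right)} - 495\right)^{2} = \left(\frac{9 \sqrt{\left(-1\right) \left(-22\right)}}{4} - 495\right)^{2} = \left(\frac{9 \sqrt{22}}{4} - 495\right)^{2} = \left(-495 + \frac{9 \sqrt{22}}{4}\right)^{2}$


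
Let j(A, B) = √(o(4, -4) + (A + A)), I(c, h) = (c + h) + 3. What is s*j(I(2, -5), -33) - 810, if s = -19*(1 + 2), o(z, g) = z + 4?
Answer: -810 - 114*√2 ≈ -971.22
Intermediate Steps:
o(z, g) = 4 + z
I(c, h) = 3 + c + h
j(A, B) = √(8 + 2*A) (j(A, B) = √((4 + 4) + (A + A)) = √(8 + 2*A))
s = -57 (s = -19*3 = -57)
s*j(I(2, -5), -33) - 810 = -57*√(8 + 2*(3 + 2 - 5)) - 810 = -57*√(8 + 2*0) - 810 = -57*√(8 + 0) - 810 = -114*√2 - 810 = -810 - 114*√2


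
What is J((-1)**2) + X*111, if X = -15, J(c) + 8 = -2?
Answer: -1675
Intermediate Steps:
J(c) = -10 (J(c) = -8 - 2 = -10)
J((-1)**2) + X*111 = -10 - 15*111 = -10 - 1665 = -1675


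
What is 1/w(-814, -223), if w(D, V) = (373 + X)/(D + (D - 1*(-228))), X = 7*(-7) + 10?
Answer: -700/167 ≈ -4.1916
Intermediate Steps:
X = -39 (X = -49 + 10 = -39)
w(D, V) = 334/(228 + 2*D) (w(D, V) = (373 - 39)/(D + (D - 1*(-228))) = 334/(D + (D + 228)) = 334/(D + (228 + D)) = 334/(228 + 2*D))
1/w(-814, -223) = 1/(167/(114 - 814)) = 1/(167/(-700)) = 1/(167*(-1/700)) = 1/(-167/700) = -700/167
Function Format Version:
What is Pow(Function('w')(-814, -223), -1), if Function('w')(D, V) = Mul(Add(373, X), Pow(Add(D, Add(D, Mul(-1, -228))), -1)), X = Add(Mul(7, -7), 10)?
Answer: Rational(-700, 167) ≈ -4.1916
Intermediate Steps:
X = -39 (X = Add(-49, 10) = -39)
Function('w')(D, V) = Mul(334, Pow(Add(228, Mul(2, D)), -1)) (Function('w')(D, V) = Mul(Add(373, -39), Pow(Add(D, Add(D, Mul(-1, -228))), -1)) = Mul(334, Pow(Add(D, Add(D, 228)), -1)) = Mul(334, Pow(Add(D, Add(228, D)), -1)) = Mul(334, Pow(Add(228, Mul(2, D)), -1)))
Pow(Function('w')(-814, -223), -1) = Pow(Mul(167, Pow(Add(114, -814), -1)), -1) = Pow(Mul(167, Pow(-700, -1)), -1) = Pow(Mul(167, Rational(-1, 700)), -1) = Pow(Rational(-167, 700), -1) = Rational(-700, 167)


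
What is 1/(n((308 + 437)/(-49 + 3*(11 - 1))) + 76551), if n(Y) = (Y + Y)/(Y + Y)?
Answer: 1/76552 ≈ 1.3063e-5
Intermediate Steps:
n(Y) = 1 (n(Y) = (2*Y)/((2*Y)) = (2*Y)*(1/(2*Y)) = 1)
1/(n((308 + 437)/(-49 + 3*(11 - 1))) + 76551) = 1/(1 + 76551) = 1/76552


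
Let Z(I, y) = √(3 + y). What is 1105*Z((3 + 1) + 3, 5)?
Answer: 2210*√2 ≈ 3125.4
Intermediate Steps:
1105*Z((3 + 1) + 3, 5) = 1105*√(3 + 5) = 1105*√8 = 1105*(2*√2) = 2210*√2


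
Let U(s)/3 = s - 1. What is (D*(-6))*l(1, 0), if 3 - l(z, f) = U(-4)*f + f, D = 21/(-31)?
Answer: 378/31 ≈ 12.194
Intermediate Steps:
U(s) = -3 + 3*s (U(s) = 3*(s - 1) = 3*(-1 + s) = -3 + 3*s)
D = -21/31 (D = 21*(-1/31) = -21/31 ≈ -0.67742)
l(z, f) = 3 + 14*f (l(z, f) = 3 - ((-3 + 3*(-4))*f + f) = 3 - ((-3 - 12)*f + f) = 3 - (-15*f + f) = 3 - (-14)*f = 3 + 14*f)
(D*(-6))*l(1, 0) = (-21/31*(-6))*(3 + 14*0) = 126*(3 + 0)/31 = (126/31)*3 = 378/31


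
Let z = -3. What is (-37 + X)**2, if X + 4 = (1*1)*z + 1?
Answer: 1849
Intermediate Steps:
X = -6 (X = -4 + ((1*1)*(-3) + 1) = -4 + (1*(-3) + 1) = -4 + (-3 + 1) = -4 - 2 = -6)
(-37 + X)**2 = (-37 - 6)**2 = (-43)**2 = 1849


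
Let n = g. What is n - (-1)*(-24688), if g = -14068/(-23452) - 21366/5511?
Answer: -24175747935/979121 ≈ -24691.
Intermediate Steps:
g = -3208687/979121 (g = -14068*(-1/23452) - 21366*1/5511 = 3517/5863 - 7122/1837 = -3208687/979121 ≈ -3.2771)
n = -3208687/979121 ≈ -3.2771
n - (-1)*(-24688) = -3208687/979121 - (-1)*(-24688) = -3208687/979121 - 1*24688 = -3208687/979121 - 24688 = -24175747935/979121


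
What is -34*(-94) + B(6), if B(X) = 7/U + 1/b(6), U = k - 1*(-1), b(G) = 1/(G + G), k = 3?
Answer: 12839/4 ≈ 3209.8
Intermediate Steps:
b(G) = 1/(2*G)
U = 4 (U = 3 - 1*(-1) = 3 + 1 = 4)
B(X) = 55/4 (B(X) = 7/4 + 1/((½)/6) = 7*(¼) + 1/((½)*(⅙)) = 7/4 + 1/(1/12) = 7/4 + 1*12 = 7/4 + 12 = 55/4)
-34*(-94) + B(6) = -34*(-94) + 55/4 = 3196 + 55/4 = 12839/4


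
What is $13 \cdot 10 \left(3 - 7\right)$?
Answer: $-520$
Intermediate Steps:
$13 \cdot 10 \left(3 - 7\right) = 130 \left(-4\right) = -520$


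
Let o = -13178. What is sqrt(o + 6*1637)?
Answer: 2*I*sqrt(839) ≈ 57.931*I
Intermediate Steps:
sqrt(o + 6*1637) = sqrt(-13178 + 6*1637) = sqrt(-13178 + 9822) = sqrt(-3356) = 2*I*sqrt(839)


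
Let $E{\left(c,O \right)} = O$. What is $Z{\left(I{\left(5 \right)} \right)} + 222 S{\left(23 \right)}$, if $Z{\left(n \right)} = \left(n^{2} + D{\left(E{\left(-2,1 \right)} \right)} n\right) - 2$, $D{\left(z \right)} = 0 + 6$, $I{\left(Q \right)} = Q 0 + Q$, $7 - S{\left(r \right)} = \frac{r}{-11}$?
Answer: $\frac{22783}{11} \approx 2071.2$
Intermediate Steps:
$S{\left(r \right)} = 7 + \frac{r}{11}$ ($S{\left(r \right)} = 7 - \frac{r}{-11} = 7 - r \left(- \frac{1}{11}\right) = 7 - - \frac{r}{11} = 7 + \frac{r}{11}$)
$I{\left(Q \right)} = Q$ ($I{\left(Q \right)} = 0 + Q = Q$)
$D{\left(z \right)} = 6$
$Z{\left(n \right)} = -2 + n^{2} + 6 n$ ($Z{\left(n \right)} = \left(n^{2} + 6 n\right) - 2 = -2 + n^{2} + 6 n$)
$Z{\left(I{\left(5 \right)} \right)} + 222 S{\left(23 \right)} = \left(-2 + 5^{2} + 6 \cdot 5\right) + 222 \left(7 + \frac{1}{11} \cdot 23\right) = \left(-2 + 25 + 30\right) + 222 \left(7 + \frac{23}{11}\right) = 53 + 222 \cdot \frac{100}{11} = 53 + \frac{22200}{11} = \frac{22783}{11}$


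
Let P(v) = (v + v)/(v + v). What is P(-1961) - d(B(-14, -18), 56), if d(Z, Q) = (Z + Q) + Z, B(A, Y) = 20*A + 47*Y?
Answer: 2197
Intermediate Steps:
d(Z, Q) = Q + 2*Z (d(Z, Q) = (Q + Z) + Z = Q + 2*Z)
P(v) = 1 (P(v) = (2*v)/((2*v)) = (2*v)*(1/(2*v)) = 1)
P(-1961) - d(B(-14, -18), 56) = 1 - (56 + 2*(20*(-14) + 47*(-18))) = 1 - (56 + 2*(-280 - 846)) = 1 - (56 + 2*(-1126)) = 1 - (56 - 2252) = 1 - 1*(-2196) = 1 + 2196 = 2197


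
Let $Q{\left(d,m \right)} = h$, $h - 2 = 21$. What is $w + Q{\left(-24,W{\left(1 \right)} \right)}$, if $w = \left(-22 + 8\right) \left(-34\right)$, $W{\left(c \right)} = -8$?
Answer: $499$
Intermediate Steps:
$h = 23$ ($h = 2 + 21 = 23$)
$w = 476$ ($w = \left(-14\right) \left(-34\right) = 476$)
$Q{\left(d,m \right)} = 23$
$w + Q{\left(-24,W{\left(1 \right)} \right)} = 476 + 23 = 499$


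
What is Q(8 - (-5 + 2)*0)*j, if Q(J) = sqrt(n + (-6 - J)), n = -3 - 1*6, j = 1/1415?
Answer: I*sqrt(23)/1415 ≈ 0.0033893*I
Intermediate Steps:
j = 1/1415 ≈ 0.00070671
n = -9 (n = -3 - 6 = -9)
Q(J) = sqrt(-15 - J) (Q(J) = sqrt(-9 + (-6 - J)) = sqrt(-15 - J))
Q(8 - (-5 + 2)*0)*j = sqrt(-15 - (8 - (-5 + 2)*0))*(1/1415) = sqrt(-15 - (8 - (-3)*0))*(1/1415) = sqrt(-15 - (8 - 1*0))*(1/1415) = sqrt(-15 - (8 + 0))*(1/1415) = sqrt(-15 - 1*8)*(1/1415) = sqrt(-15 - 8)*(1/1415) = sqrt(-23)*(1/1415) = (I*sqrt(23))*(1/1415) = I*sqrt(23)/1415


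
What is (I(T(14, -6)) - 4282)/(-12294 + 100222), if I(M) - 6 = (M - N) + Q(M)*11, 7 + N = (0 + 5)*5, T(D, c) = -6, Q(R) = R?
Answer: -2183/43964 ≈ -0.049654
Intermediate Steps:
N = 18 (N = -7 + (0 + 5)*5 = -7 + 5*5 = -7 + 25 = 18)
I(M) = -12 + 12*M (I(M) = 6 + ((M - 1*18) + M*11) = 6 + ((M - 18) + 11*M) = 6 + ((-18 + M) + 11*M) = 6 + (-18 + 12*M) = -12 + 12*M)
(I(T(14, -6)) - 4282)/(-12294 + 100222) = ((-12 + 12*(-6)) - 4282)/(-12294 + 100222) = ((-12 - 72) - 4282)/87928 = (-84 - 4282)*(1/87928) = -4366*1/87928 = -2183/43964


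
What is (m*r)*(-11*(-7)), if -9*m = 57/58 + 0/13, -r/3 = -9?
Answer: -13167/58 ≈ -227.02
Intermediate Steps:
r = 27 (r = -3*(-9) = 27)
m = -19/174 (m = -(57/58 + 0/13)/9 = -(57*(1/58) + 0*(1/13))/9 = -(57/58 + 0)/9 = -⅑*57/58 = -19/174 ≈ -0.10920)
(m*r)*(-11*(-7)) = (-19/174*27)*(-11*(-7)) = -171/58*77 = -13167/58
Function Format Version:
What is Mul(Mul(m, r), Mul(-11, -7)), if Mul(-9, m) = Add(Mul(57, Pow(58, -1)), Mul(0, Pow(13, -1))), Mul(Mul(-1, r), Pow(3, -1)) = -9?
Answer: Rational(-13167, 58) ≈ -227.02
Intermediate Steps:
r = 27 (r = Mul(-3, -9) = 27)
m = Rational(-19, 174) (m = Mul(Rational(-1, 9), Add(Mul(57, Pow(58, -1)), Mul(0, Pow(13, -1)))) = Mul(Rational(-1, 9), Add(Mul(57, Rational(1, 58)), Mul(0, Rational(1, 13)))) = Mul(Rational(-1, 9), Add(Rational(57, 58), 0)) = Mul(Rational(-1, 9), Rational(57, 58)) = Rational(-19, 174) ≈ -0.10920)
Mul(Mul(m, r), Mul(-11, -7)) = Mul(Mul(Rational(-19, 174), 27), Mul(-11, -7)) = Mul(Rational(-171, 58), 77) = Rational(-13167, 58)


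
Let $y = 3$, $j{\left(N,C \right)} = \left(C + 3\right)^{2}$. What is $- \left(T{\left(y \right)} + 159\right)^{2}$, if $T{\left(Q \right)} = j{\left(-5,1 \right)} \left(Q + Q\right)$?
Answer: $-65025$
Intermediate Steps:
$j{\left(N,C \right)} = \left(3 + C\right)^{2}$
$T{\left(Q \right)} = 32 Q$ ($T{\left(Q \right)} = \left(3 + 1\right)^{2} \left(Q + Q\right) = 4^{2} \cdot 2 Q = 16 \cdot 2 Q = 32 Q$)
$- \left(T{\left(y \right)} + 159\right)^{2} = - \left(32 \cdot 3 + 159\right)^{2} = - \left(96 + 159\right)^{2} = - 255^{2} = \left(-1\right) 65025 = -65025$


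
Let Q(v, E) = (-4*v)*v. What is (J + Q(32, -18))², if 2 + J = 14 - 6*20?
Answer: 17673616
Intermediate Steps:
J = -108 (J = -2 + (14 - 6*20) = -2 + (14 - 120) = -2 - 106 = -108)
Q(v, E) = -4*v²
(J + Q(32, -18))² = (-108 - 4*32²)² = (-108 - 4*1024)² = (-108 - 4096)² = (-4204)² = 17673616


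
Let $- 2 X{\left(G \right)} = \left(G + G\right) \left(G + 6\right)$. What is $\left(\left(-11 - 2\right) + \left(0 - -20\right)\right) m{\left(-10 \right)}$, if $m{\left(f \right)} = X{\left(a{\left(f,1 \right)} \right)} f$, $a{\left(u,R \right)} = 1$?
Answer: $490$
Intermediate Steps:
$X{\left(G \right)} = - G \left(6 + G\right)$ ($X{\left(G \right)} = - \frac{\left(G + G\right) \left(G + 6\right)}{2} = - \frac{2 G \left(6 + G\right)}{2} = - G \left(6 + G\right)$)
$m{\left(f \right)} = - 7 f$ ($m{\left(f \right)} = \left(-1\right) 1 \left(6 + 1\right) f = \left(-1\right) 1 \cdot 7 f = - 7 f$)
$\left(\left(-11 - 2\right) + \left(0 - -20\right)\right) m{\left(-10 \right)} = \left(\left(-11 - 2\right) + \left(0 - -20\right)\right) \left(\left(-7\right) \left(-10\right)\right) = \left(-13 + \left(0 + 20\right)\right) 70 = \left(-13 + 20\right) 70 = 7 \cdot 70 = 490$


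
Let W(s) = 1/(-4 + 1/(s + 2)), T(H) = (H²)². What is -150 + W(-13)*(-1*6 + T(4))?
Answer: -1900/9 ≈ -211.11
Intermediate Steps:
T(H) = H⁴
W(s) = 1/(-4 + 1/(2 + s))
-150 + W(-13)*(-1*6 + T(4)) = -150 + ((-2 - 1*(-13))/(7 + 4*(-13)))*(-1*6 + 4⁴) = -150 + ((-2 + 13)/(7 - 52))*(-6 + 256) = -150 + (11/(-45))*250 = -150 - 1/45*11*250 = -150 - 11/45*250 = -150 - 550/9 = -1900/9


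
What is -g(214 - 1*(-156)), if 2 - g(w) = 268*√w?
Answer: -2 + 268*√370 ≈ 5153.1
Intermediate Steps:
g(w) = 2 - 268*√w
-g(214 - 1*(-156)) = -(2 - 268*√(214 - 1*(-156))) = -(2 - 268*√(214 + 156)) = -(2 - 268*√370) = -2 + 268*√370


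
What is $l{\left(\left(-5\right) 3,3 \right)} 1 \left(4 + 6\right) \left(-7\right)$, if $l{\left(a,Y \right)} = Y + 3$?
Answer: $-420$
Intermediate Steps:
$l{\left(a,Y \right)} = 3 + Y$
$l{\left(\left(-5\right) 3,3 \right)} 1 \left(4 + 6\right) \left(-7\right) = \left(3 + 3\right) 1 \left(4 + 6\right) \left(-7\right) = 6 \cdot 1 \cdot 10 \left(-7\right) = 6 \cdot 10 \left(-7\right) = 60 \left(-7\right) = -420$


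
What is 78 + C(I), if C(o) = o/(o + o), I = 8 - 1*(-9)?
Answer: 157/2 ≈ 78.500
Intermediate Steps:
I = 17 (I = 8 + 9 = 17)
C(o) = ½ (C(o) = o/((2*o)) = (1/(2*o))*o = ½)
78 + C(I) = 78 + ½ = 157/2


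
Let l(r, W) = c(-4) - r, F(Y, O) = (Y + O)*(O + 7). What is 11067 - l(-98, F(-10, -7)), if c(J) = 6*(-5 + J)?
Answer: 11023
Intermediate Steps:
c(J) = -30 + 6*J
F(Y, O) = (7 + O)*(O + Y) (F(Y, O) = (O + Y)*(7 + O) = (7 + O)*(O + Y))
l(r, W) = -54 - r (l(r, W) = (-30 + 6*(-4)) - r = (-30 - 24) - r = -54 - r)
11067 - l(-98, F(-10, -7)) = 11067 - (-54 - 1*(-98)) = 11067 - (-54 + 98) = 11067 - 1*44 = 11067 - 44 = 11023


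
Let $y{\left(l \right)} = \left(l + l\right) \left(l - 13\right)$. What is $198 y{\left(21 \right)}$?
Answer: $66528$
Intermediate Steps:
$y{\left(l \right)} = 2 l \left(-13 + l\right)$
$198 y{\left(21 \right)} = 198 \cdot 2 \cdot 21 \left(-13 + 21\right) = 198 \cdot 2 \cdot 21 \cdot 8 = 198 \cdot 336 = 66528$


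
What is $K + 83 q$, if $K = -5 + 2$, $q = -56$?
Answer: $-4651$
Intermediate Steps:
$K = -3$
$K + 83 q = -3 + 83 \left(-56\right) = -3 - 4648 = -4651$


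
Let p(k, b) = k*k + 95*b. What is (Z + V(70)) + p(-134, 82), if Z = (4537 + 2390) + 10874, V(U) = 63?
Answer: 43610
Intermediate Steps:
Z = 17801 (Z = 6927 + 10874 = 17801)
p(k, b) = k² + 95*b
(Z + V(70)) + p(-134, 82) = (17801 + 63) + ((-134)² + 95*82) = 17864 + (17956 + 7790) = 17864 + 25746 = 43610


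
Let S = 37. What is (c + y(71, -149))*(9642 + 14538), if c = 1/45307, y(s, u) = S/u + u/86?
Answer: -13903678533030/290281949 ≈ -47897.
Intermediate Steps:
y(s, u) = 37/u + u/86
c = 1/45307 ≈ 2.2072e-5
(c + y(71, -149))*(9642 + 14538) = (1/45307 + (37/(-149) + (1/86)*(-149)))*(9642 + 14538) = (1/45307 + (37*(-1/149) - 149/86))*24180 = (1/45307 + (-37/149 - 149/86))*24180 = (1/45307 - 25383/12814)*24180 = -1150014767/580563898*24180 = -13903678533030/290281949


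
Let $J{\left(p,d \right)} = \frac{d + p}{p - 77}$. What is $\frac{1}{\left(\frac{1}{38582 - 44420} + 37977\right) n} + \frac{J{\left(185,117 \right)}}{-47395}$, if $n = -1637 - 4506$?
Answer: $- \frac{41134266062093}{697142471404949550} \approx -5.9004 \cdot 10^{-5}$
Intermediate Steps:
$n = -6143$
$J{\left(p,d \right)} = \frac{d + p}{-77 + p}$
$\frac{1}{\left(\frac{1}{38582 - 44420} + 37977\right) n} + \frac{J{\left(185,117 \right)}}{-47395} = \frac{1}{\left(\frac{1}{38582 - 44420} + 37977\right) \left(-6143\right)} + \frac{\frac{1}{-77 + 185} \left(117 + 185\right)}{-47395} = \frac{1}{\frac{1}{-5838} + 37977} \left(- \frac{1}{6143}\right) + \frac{1}{108} \cdot 302 \left(- \frac{1}{47395}\right) = \frac{1}{- \frac{1}{5838} + 37977} \left(- \frac{1}{6143}\right) + \frac{1}{108} \cdot 302 \left(- \frac{1}{47395}\right) = \frac{1}{\frac{221709725}{5838}} \left(- \frac{1}{6143}\right) + \frac{151}{54} \left(- \frac{1}{47395}\right) = \frac{5838}{221709725} \left(- \frac{1}{6143}\right) - \frac{151}{2559330} = - \frac{5838}{1361962840675} - \frac{151}{2559330} = - \frac{41134266062093}{697142471404949550}$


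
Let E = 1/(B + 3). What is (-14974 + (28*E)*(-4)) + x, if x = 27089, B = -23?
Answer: 60603/5 ≈ 12121.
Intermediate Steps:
E = -1/20 (E = 1/(-23 + 3) = 1/(-20) = -1/20 ≈ -0.050000)
(-14974 + (28*E)*(-4)) + x = (-14974 + (28*(-1/20))*(-4)) + 27089 = (-14974 - 7/5*(-4)) + 27089 = (-14974 + 28/5) + 27089 = -74842/5 + 27089 = 60603/5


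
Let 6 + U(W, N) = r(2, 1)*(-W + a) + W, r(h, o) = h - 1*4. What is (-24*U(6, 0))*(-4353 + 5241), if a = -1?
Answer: -298368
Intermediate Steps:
r(h, o) = -4 + h (r(h, o) = h - 4 = -4 + h)
U(W, N) = -4 + 3*W (U(W, N) = -6 + ((-4 + 2)*(-W - 1) + W) = -6 + (-2*(-1 - W) + W) = -6 + ((2 + 2*W) + W) = -6 + (2 + 3*W) = -4 + 3*W)
(-24*U(6, 0))*(-4353 + 5241) = (-24*(-4 + 3*6))*(-4353 + 5241) = -24*(-4 + 18)*888 = -24*14*888 = -336*888 = -298368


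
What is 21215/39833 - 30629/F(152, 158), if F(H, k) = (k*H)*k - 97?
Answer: 79278808708/151143570023 ≈ 0.52453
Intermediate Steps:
F(H, k) = -97 + H*k**2 (F(H, k) = (H*k)*k - 97 = H*k**2 - 97 = -97 + H*k**2)
21215/39833 - 30629/F(152, 158) = 21215/39833 - 30629/(-97 + 152*158**2) = 21215*(1/39833) - 30629/(-97 + 152*24964) = 21215/39833 - 30629/(-97 + 3794528) = 21215/39833 - 30629/3794431 = 79278808708/151143570023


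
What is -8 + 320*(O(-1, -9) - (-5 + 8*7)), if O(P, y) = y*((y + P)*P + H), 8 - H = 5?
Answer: -53768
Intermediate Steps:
H = 3 (H = 8 - 1*5 = 8 - 5 = 3)
O(P, y) = y*(3 + P*(P + y)) (O(P, y) = y*((y + P)*P + 3) = y*((P + y)*P + 3) = y*(P*(P + y) + 3) = y*(3 + P*(P + y)))
-8 + 320*(O(-1, -9) - (-5 + 8*7)) = -8 + 320*(-9*(3 + (-1)² - 1*(-9)) - (-5 + 8*7)) = -8 + 320*(-9*(3 + 1 + 9) - (-5 + 56)) = -8 + 320*(-9*13 - 1*51) = -8 + 320*(-117 - 51) = -8 + 320*(-168) = -8 - 53760 = -53768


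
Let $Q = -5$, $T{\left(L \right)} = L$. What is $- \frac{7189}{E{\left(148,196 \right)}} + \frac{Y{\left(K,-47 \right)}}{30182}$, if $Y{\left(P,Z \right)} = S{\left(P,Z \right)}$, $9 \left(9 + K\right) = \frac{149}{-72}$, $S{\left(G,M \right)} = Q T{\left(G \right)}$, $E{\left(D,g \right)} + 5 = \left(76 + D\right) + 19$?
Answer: $- \frac{10042491751}{332484912} \approx -30.204$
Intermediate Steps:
$E{\left(D,g \right)} = 90 + D$ ($E{\left(D,g \right)} = -5 + \left(\left(76 + D\right) + 19\right) = -5 + \left(95 + D\right) = 90 + D$)
$S{\left(G,M \right)} = - 5 G$
$K = - \frac{5981}{648}$ ($K = -9 + \frac{149 \frac{1}{-72}}{9} = -9 + \frac{149 \left(- \frac{1}{72}\right)}{9} = -9 + \frac{1}{9} \left(- \frac{149}{72}\right) = -9 - \frac{149}{648} = - \frac{5981}{648} \approx -9.2299$)
$Y{\left(P,Z \right)} = - 5 P$
$- \frac{7189}{E{\left(148,196 \right)}} + \frac{Y{\left(K,-47 \right)}}{30182} = - \frac{7189}{90 + 148} + \frac{\left(-5\right) \left(- \frac{5981}{648}\right)}{30182} = - \frac{7189}{238} + \frac{29905}{648} \cdot \frac{1}{30182} = \left(-7189\right) \frac{1}{238} + \frac{29905}{19557936} = - \frac{1027}{34} + \frac{29905}{19557936} = - \frac{10042491751}{332484912}$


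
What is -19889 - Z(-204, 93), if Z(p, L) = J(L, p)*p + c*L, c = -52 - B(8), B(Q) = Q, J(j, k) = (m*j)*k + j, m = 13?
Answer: -50309081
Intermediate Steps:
J(j, k) = j + 13*j*k (J(j, k) = (13*j)*k + j = 13*j*k + j = j + 13*j*k)
c = -60 (c = -52 - 1*8 = -52 - 8 = -60)
Z(p, L) = -60*L + L*p*(1 + 13*p) (Z(p, L) = (L*(1 + 13*p))*p - 60*L = L*p*(1 + 13*p) - 60*L = -60*L + L*p*(1 + 13*p))
-19889 - Z(-204, 93) = -19889 - 93*(-60 - 204*(1 + 13*(-204))) = -19889 - 93*(-60 - 204*(1 - 2652)) = -19889 - 93*(-60 - 204*(-2651)) = -19889 - 93*(-60 + 540804) = -19889 - 93*540744 = -19889 - 1*50289192 = -19889 - 50289192 = -50309081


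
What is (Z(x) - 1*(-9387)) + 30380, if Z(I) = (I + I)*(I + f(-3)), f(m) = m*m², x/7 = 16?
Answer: 58807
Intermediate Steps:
x = 112 (x = 7*16 = 112)
f(m) = m³
Z(I) = 2*I*(-27 + I) (Z(I) = (I + I)*(I + (-3)³) = (2*I)*(I - 27) = (2*I)*(-27 + I) = 2*I*(-27 + I))
(Z(x) - 1*(-9387)) + 30380 = (2*112*(-27 + 112) - 1*(-9387)) + 30380 = (2*112*85 + 9387) + 30380 = (19040 + 9387) + 30380 = 28427 + 30380 = 58807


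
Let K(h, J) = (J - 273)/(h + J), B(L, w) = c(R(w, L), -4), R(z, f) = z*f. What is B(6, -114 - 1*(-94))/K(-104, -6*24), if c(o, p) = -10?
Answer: -2480/417 ≈ -5.9472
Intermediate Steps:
R(z, f) = f*z
B(L, w) = -10
K(h, J) = (-273 + J)/(J + h)
B(6, -114 - 1*(-94))/K(-104, -6*24) = -10*(-6*24 - 104)/(-273 - 6*24) = -10*(-144 - 104)/(-273 - 144) = -10/(-417/(-248)) = -10/((-1/248*(-417))) = -10/417/248 = -10*248/417 = -2480/417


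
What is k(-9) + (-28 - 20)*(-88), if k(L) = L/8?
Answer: 33783/8 ≈ 4222.9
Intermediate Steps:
k(L) = L/8 (k(L) = L*(⅛) = L/8)
k(-9) + (-28 - 20)*(-88) = (⅛)*(-9) + (-28 - 20)*(-88) = -9/8 - 48*(-88) = -9/8 + 4224 = 33783/8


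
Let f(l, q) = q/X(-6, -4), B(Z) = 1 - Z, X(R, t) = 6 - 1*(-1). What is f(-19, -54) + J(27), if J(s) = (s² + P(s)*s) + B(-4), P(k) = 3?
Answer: 5651/7 ≈ 807.29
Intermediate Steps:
X(R, t) = 7 (X(R, t) = 6 + 1 = 7)
f(l, q) = q/7
J(s) = 5 + s² + 3*s (J(s) = (s² + 3*s) + (1 - 1*(-4)) = (s² + 3*s) + (1 + 4) = (s² + 3*s) + 5 = 5 + s² + 3*s)
f(-19, -54) + J(27) = (⅐)*(-54) + (5 + 27² + 3*27) = -54/7 + (5 + 729 + 81) = -54/7 + 815 = 5651/7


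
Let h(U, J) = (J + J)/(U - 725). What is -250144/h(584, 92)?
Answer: 4408788/23 ≈ 1.9169e+5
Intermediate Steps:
h(U, J) = 2*J/(-725 + U) (h(U, J) = (2*J)/(-725 + U) = 2*J/(-725 + U))
-250144/h(584, 92) = -250144/(2*92/(-725 + 584)) = -250144/(2*92/(-141)) = -250144/(2*92*(-1/141)) = -250144/(-184/141) = -250144*(-141/184) = 4408788/23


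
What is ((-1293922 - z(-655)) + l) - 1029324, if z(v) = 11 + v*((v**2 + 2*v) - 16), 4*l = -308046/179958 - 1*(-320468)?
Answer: 33340183356919/119972 ≈ 2.7790e+8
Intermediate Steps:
l = 9611745383/119972 (l = (-308046/179958 - 1*(-320468))/4 = (-308046*1/179958 + 320468)/4 = (-51341/29993 + 320468)/4 = (1/4)*(9611745383/29993) = 9611745383/119972 ≈ 80117.)
z(v) = 11 + v*(-16 + v**2 + 2*v)
((-1293922 - z(-655)) + l) - 1029324 = ((-1293922 - (11 + (-655)**3 - 16*(-655) + 2*(-655)**2)) + 9611745383/119972) - 1029324 = ((-1293922 - (11 - 281011375 + 10480 + 2*429025)) + 9611745383/119972) - 1029324 = ((-1293922 - (11 - 281011375 + 10480 + 858050)) + 9611745383/119972) - 1029324 = ((-1293922 - 1*(-280142834)) + 9611745383/119972) - 1029324 = ((-1293922 + 280142834) + 9611745383/119972) - 1029324 = (278848912 + 9611745383/119972) - 1029324 = 33463673415847/119972 - 1029324 = 33340183356919/119972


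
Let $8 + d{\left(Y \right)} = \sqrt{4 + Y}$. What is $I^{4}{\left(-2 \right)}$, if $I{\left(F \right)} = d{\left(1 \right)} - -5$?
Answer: $\left(-3 + \sqrt{5}\right)^{4} \approx 0.34058$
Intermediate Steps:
$d{\left(Y \right)} = -8 + \sqrt{4 + Y}$
$I{\left(F \right)} = -3 + \sqrt{5}$ ($I{\left(F \right)} = \left(-8 + \sqrt{4 + 1}\right) - -5 = \left(-8 + \sqrt{5}\right) + 5 = -3 + \sqrt{5}$)
$I^{4}{\left(-2 \right)} = \left(-3 + \sqrt{5}\right)^{4}$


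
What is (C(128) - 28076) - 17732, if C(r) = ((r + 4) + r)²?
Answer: 21792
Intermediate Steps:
C(r) = (4 + 2*r)² (C(r) = ((4 + r) + r)² = (4 + 2*r)²)
(C(128) - 28076) - 17732 = (4*(2 + 128)² - 28076) - 17732 = (4*130² - 28076) - 17732 = (4*16900 - 28076) - 17732 = (67600 - 28076) - 17732 = 39524 - 17732 = 21792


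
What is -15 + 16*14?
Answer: 209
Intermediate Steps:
-15 + 16*14 = -15 + 224 = 209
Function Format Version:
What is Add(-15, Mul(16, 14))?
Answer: 209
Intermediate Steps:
Add(-15, Mul(16, 14)) = Add(-15, 224) = 209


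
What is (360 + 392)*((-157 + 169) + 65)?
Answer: 57904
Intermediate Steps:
(360 + 392)*((-157 + 169) + 65) = 752*(12 + 65) = 752*77 = 57904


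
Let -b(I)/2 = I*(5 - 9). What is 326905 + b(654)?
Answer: 332137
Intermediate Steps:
b(I) = 8*I (b(I) = -2*I*(5 - 9) = -2*I*(-4) = -(-8)*I = 8*I)
326905 + b(654) = 326905 + 8*654 = 326905 + 5232 = 332137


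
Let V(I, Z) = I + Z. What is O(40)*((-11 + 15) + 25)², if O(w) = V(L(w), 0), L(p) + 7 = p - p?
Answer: -5887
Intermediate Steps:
L(p) = -7 (L(p) = -7 + (p - p) = -7 + 0 = -7)
O(w) = -7 (O(w) = -7 + 0 = -7)
O(40)*((-11 + 15) + 25)² = -7*((-11 + 15) + 25)² = -7*(4 + 25)² = -7*29² = -7*841 = -5887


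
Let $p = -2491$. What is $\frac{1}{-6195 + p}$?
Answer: $- \frac{1}{8686} \approx -0.00011513$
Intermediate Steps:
$\frac{1}{-6195 + p} = \frac{1}{-6195 - 2491} = \frac{1}{-8686} = - \frac{1}{8686}$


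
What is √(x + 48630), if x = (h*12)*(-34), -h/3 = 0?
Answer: √48630 ≈ 220.52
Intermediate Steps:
h = 0 (h = -3*0 = 0)
x = 0 (x = (0*12)*(-34) = 0*(-34) = 0)
√(x + 48630) = √(0 + 48630) = √48630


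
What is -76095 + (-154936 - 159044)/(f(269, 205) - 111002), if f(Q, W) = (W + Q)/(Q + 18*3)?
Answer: -682036426950/8963293 ≈ -76092.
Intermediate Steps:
f(Q, W) = (Q + W)/(54 + Q) (f(Q, W) = (Q + W)/(Q + 54) = (Q + W)/(54 + Q))
-76095 + (-154936 - 159044)/(f(269, 205) - 111002) = -76095 + (-154936 - 159044)/((269 + 205)/(54 + 269) - 111002) = -76095 - 313980/(474/323 - 111002) = -76095 - 313980/(-35853172/323) = -76095 - 313980*(-323/35853172) = -76095 + 25353885/8963293 = -682036426950/8963293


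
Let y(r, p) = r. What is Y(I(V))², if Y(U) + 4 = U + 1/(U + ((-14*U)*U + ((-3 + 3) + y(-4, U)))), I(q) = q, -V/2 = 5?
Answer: 391921209/1999396 ≈ 196.02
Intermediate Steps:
V = -10 (V = -2*5 = -10)
Y(U) = -4 + U + 1/(-4 + U - 14*U²) (Y(U) = -4 + (U + 1/(U + ((-14*U)*U + ((-3 + 3) - 4)))) = -4 + (U + 1/(U + (-14*U² + (0 - 4)))) = -4 + (U + 1/(U + (-14*U² - 4))) = -4 + (U + 1/(U + (-4 - 14*U²))) = -4 + (U + 1/(-4 + U - 14*U²)) = -4 + U + 1/(-4 + U - 14*U²))
Y(I(V))² = ((-17 - 57*(-10)² + 8*(-10) + 14*(-10)³)/(4 - 1*(-10) + 14*(-10)²))² = ((-17 - 57*100 - 80 + 14*(-1000))/(4 + 10 + 14*100))² = ((-17 - 5700 - 80 - 14000)/(4 + 10 + 1400))² = (-19797/1414)² = 391921209/1999396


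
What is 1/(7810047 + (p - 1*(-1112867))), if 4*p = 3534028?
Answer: 1/9806421 ≈ 1.0197e-7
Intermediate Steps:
p = 883507 (p = (¼)*3534028 = 883507)
1/(7810047 + (p - 1*(-1112867))) = 1/(7810047 + (883507 - 1*(-1112867))) = 1/(7810047 + (883507 + 1112867)) = 1/(7810047 + 1996374) = 1/9806421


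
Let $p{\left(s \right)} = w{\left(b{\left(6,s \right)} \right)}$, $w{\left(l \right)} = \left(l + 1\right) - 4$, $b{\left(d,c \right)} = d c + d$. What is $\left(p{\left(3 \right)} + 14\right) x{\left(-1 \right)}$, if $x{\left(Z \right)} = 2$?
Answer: $70$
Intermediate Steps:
$b{\left(d,c \right)} = d + c d$ ($b{\left(d,c \right)} = c d + d = d + c d$)
$w{\left(l \right)} = -3 + l$ ($w{\left(l \right)} = \left(1 + l\right) - 4 = -3 + l$)
$p{\left(s \right)} = 3 + 6 s$ ($p{\left(s \right)} = -3 + 6 \left(1 + s\right) = -3 + \left(6 + 6 s\right) = 3 + 6 s$)
$\left(p{\left(3 \right)} + 14\right) x{\left(-1 \right)} = \left(\left(3 + 6 \cdot 3\right) + 14\right) 2 = \left(\left(3 + 18\right) + 14\right) 2 = \left(21 + 14\right) 2 = 35 \cdot 2 = 70$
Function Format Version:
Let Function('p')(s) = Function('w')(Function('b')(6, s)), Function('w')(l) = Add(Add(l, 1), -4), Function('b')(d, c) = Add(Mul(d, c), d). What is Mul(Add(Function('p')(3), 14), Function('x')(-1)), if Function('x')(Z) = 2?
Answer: 70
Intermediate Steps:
Function('b')(d, c) = Add(d, Mul(c, d)) (Function('b')(d, c) = Add(Mul(c, d), d) = Add(d, Mul(c, d)))
Function('w')(l) = Add(-3, l) (Function('w')(l) = Add(Add(1, l), -4) = Add(-3, l))
Function('p')(s) = Add(3, Mul(6, s)) (Function('p')(s) = Add(-3, Mul(6, Add(1, s))) = Add(-3, Add(6, Mul(6, s))) = Add(3, Mul(6, s)))
Mul(Add(Function('p')(3), 14), Function('x')(-1)) = Mul(Add(Add(3, Mul(6, 3)), 14), 2) = Mul(Add(Add(3, 18), 14), 2) = Mul(Add(21, 14), 2) = Mul(35, 2) = 70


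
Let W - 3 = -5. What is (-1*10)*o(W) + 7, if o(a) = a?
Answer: 27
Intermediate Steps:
W = -2 (W = 3 - 5 = -2)
(-1*10)*o(W) + 7 = -1*10*(-2) + 7 = -10*(-2) + 7 = 20 + 7 = 27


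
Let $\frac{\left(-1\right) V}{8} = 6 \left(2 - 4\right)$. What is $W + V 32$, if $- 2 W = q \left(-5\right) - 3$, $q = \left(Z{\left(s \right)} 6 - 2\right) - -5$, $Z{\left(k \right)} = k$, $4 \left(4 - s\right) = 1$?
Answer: $\frac{12549}{4} \approx 3137.3$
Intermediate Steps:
$s = \frac{15}{4}$ ($s = 4 - \frac{1}{4} = \frac{15}{4} \approx 3.75$)
$V = 96$ ($V = - 8 \cdot 6 \left(2 - 4\right) = - 8 \cdot 6 \left(-2\right) = \left(-8\right) \left(-12\right) = 96$)
$q = \frac{51}{2}$ ($q = \left(\frac{15}{4} \cdot 6 - 2\right) - -5 = \left(\frac{45}{2} - 2\right) + 5 = \frac{41}{2} + 5 = \frac{51}{2} \approx 25.5$)
$W = \frac{261}{4}$ ($W = - \frac{\frac{51}{2} \left(-5\right) - 3}{2} = - \frac{- \frac{255}{2} - 3}{2} = \left(- \frac{1}{2}\right) \left(- \frac{261}{2}\right) = \frac{261}{4} \approx 65.25$)
$W + V 32 = \frac{261}{4} + 96 \cdot 32 = \frac{261}{4} + 3072 = \frac{12549}{4}$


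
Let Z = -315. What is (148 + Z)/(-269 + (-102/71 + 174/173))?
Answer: 2051261/3309419 ≈ 0.61983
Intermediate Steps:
(148 + Z)/(-269 + (-102/71 + 174/173)) = (148 - 315)/(-269 + (-102/71 + 174/173)) = -167/(-269 + (-102*1/71 + 174*(1/173))) = -167/(-269 + (-102/71 + 174/173)) = -167/(-269 - 5292/12283) = -167/(-3309419/12283) = -167*(-12283/3309419) = 2051261/3309419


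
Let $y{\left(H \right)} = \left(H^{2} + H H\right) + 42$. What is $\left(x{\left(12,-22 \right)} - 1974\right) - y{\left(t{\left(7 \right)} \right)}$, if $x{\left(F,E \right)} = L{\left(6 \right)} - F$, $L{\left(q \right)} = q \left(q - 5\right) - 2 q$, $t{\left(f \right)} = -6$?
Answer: $-2106$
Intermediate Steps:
$y{\left(H \right)} = 42 + 2 H^{2}$ ($y{\left(H \right)} = \left(H^{2} + H^{2}\right) + 42 = 2 H^{2} + 42 = 42 + 2 H^{2}$)
$L{\left(q \right)} = - 2 q + q \left(-5 + q\right)$ ($L{\left(q \right)} = q \left(-5 + q\right) - 2 q = - 2 q + q \left(-5 + q\right)$)
$x{\left(F,E \right)} = -6 - F$ ($x{\left(F,E \right)} = 6 \left(-7 + 6\right) - F = 6 \left(-1\right) - F = -6 - F$)
$\left(x{\left(12,-22 \right)} - 1974\right) - y{\left(t{\left(7 \right)} \right)} = \left(\left(-6 - 12\right) - 1974\right) - \left(42 + 2 \left(-6\right)^{2}\right) = \left(\left(-6 - 12\right) - 1974\right) - \left(42 + 2 \cdot 36\right) = \left(-18 - 1974\right) - \left(42 + 72\right) = -1992 - 114 = -2106$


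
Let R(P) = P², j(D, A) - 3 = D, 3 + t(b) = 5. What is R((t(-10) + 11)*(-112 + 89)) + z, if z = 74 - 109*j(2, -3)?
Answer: 88930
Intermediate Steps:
t(b) = 2 (t(b) = -3 + 5 = 2)
j(D, A) = 3 + D
z = -471 (z = 74 - 109*(3 + 2) = 74 - 109*5 = 74 - 545 = -471)
R((t(-10) + 11)*(-112 + 89)) + z = ((2 + 11)*(-112 + 89))² - 471 = (13*(-23))² - 471 = (-299)² - 471 = 89401 - 471 = 88930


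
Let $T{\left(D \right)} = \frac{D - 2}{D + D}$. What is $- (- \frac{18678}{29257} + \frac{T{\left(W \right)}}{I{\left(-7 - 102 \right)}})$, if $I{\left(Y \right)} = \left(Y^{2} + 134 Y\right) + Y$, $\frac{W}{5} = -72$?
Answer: $\frac{19061338237}{29849161680} \approx 0.63859$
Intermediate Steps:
$W = -360$ ($W = 5 \left(-72\right) = -360$)
$T{\left(D \right)} = \frac{-2 + D}{2 D}$
$I{\left(Y \right)} = Y^{2} + 135 Y$
$- (- \frac{18678}{29257} + \frac{T{\left(W \right)}}{I{\left(-7 - 102 \right)}}) = - (- \frac{18678}{29257} + \frac{\frac{1}{2} \frac{1}{-360} \left(-2 - 360\right)}{\left(-7 - 102\right) \left(135 - 109\right)}) = - (\left(-18678\right) \frac{1}{29257} + \frac{\frac{1}{2} \left(- \frac{1}{360}\right) \left(-362\right)}{\left(-109\right) \left(135 - 109\right)}) = - (- \frac{18678}{29257} + \frac{181}{360 \left(\left(-109\right) 26\right)}) = - (- \frac{18678}{29257} + \frac{181}{360 \left(-2834\right)}) = - (- \frac{18678}{29257} + \frac{181}{360} \left(- \frac{1}{2834}\right)) = - (- \frac{18678}{29257} - \frac{181}{1020240}) = \left(-1\right) \left(- \frac{19061338237}{29849161680}\right) = \frac{19061338237}{29849161680}$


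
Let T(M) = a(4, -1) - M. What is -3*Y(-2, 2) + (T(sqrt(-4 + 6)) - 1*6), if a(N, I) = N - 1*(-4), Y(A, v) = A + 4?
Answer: -4 - sqrt(2) ≈ -5.4142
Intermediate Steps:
Y(A, v) = 4 + A
a(N, I) = 4 + N (a(N, I) = N + 4 = 4 + N)
T(M) = 8 - M (T(M) = (4 + 4) - M = 8 - M)
-3*Y(-2, 2) + (T(sqrt(-4 + 6)) - 1*6) = -3*(4 - 2) + ((8 - sqrt(-4 + 6)) - 1*6) = -3*2 + ((8 - sqrt(2)) - 6) = -6 + (2 - sqrt(2)) = -4 - sqrt(2)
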